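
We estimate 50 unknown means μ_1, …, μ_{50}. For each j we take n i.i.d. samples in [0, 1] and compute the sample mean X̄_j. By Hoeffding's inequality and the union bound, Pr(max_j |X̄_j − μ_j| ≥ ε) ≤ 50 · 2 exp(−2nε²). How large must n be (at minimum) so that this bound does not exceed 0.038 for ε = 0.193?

Need 2·50·exp(−2nε²) ≤ 0.038, i.e. exp(−2nε²) ≤ 0.038/100.
So 2nε² ≥ ln(100/0.038) = 7.875339.
Hence n ≥ 7.875339/(2·0.193²) = 105.712.
The smallest integer n is 106.

106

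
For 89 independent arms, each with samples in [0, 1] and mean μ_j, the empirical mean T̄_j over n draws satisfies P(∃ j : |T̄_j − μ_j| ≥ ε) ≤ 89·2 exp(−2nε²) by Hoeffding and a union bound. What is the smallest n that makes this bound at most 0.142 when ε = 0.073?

670

Need 2·89·exp(−2nε²) ≤ 0.142, i.e. exp(−2nε²) ≤ 0.142/178.
So 2nε² ≥ ln(178/0.142) = 7.133712.
Hence n ≥ 7.133712/(2·0.073²) = 669.329.
The smallest integer n is 670.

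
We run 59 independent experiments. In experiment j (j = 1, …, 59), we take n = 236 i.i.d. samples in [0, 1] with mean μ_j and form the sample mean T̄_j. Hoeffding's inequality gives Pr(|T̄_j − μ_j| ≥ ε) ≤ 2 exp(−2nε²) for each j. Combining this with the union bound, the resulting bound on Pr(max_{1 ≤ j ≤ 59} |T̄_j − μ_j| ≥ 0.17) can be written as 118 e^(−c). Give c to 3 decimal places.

13.641

Union bound over the 59 events: Pr(max_{1 ≤ j ≤ 59} |T̄_j − μ_j| ≥ 0.17) ≤ 59·2·exp(−2nε²) = 118 exp(−2·236·0.17²).
So c = 2·236·0.17² = 13.6408.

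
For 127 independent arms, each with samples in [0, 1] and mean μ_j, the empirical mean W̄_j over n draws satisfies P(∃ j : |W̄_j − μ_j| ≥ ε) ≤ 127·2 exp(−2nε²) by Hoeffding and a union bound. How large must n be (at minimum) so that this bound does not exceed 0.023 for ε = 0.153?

199

Need 2·127·exp(−2nε²) ≤ 0.023, i.e. exp(−2nε²) ≤ 0.023/254.
So 2nε² ≥ ln(254/0.023) = 9.309595.
Hence n ≥ 9.309595/(2·0.153²) = 198.846.
The smallest integer n is 199.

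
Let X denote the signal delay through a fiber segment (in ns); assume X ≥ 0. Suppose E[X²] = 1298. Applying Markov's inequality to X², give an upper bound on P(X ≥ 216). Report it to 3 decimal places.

0.028

Since X ≥ 0, the event {X ≥ 216} is the same as {X² ≥ 46656}.
Markov's inequality applied to X² gives P(X² ≥ 46656) ≤ E[X²]/46656 = 1298/46656 = 0.0278.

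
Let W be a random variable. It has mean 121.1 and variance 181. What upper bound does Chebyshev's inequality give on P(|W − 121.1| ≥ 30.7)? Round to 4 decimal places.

0.1920

Chebyshev: P(|W − μ| ≥ t) ≤ Var(W)/t².
Bound = 181 / 942.49 = 0.1920.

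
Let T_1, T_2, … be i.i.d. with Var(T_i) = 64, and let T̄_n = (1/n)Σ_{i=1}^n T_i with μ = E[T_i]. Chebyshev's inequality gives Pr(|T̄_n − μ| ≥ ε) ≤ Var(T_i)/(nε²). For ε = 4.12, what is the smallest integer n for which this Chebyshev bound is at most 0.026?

Require 64/(n·4.12²) ≤ 0.026, i.e. n ≥ 64/(0.026·4.12²) = 145.015.
The smallest integer n is 146.

146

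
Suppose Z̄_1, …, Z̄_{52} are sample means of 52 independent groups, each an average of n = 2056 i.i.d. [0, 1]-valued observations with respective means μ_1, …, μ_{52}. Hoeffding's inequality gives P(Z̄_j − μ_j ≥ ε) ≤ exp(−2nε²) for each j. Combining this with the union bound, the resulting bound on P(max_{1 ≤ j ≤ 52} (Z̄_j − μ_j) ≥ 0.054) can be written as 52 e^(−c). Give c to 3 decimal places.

11.991

Union bound over the 52 events: P(max_{1 ≤ j ≤ 52} (Z̄_j − μ_j) ≥ 0.054) ≤ 52·exp(−2nε²) = 52 exp(−2·2056·0.054²).
So c = 2·2056·0.054² = 11.9906.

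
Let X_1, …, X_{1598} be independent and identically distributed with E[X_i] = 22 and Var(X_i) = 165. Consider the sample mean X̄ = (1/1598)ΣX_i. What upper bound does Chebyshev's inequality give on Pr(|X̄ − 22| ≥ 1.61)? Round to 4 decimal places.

0.0398

Var(X̄) = Var(X_i)/n = 165/1598 = 0.10325.
Chebyshev: Pr(|X̄ − 22| ≥ 1.61) ≤ Var(X̄)/(1.61)² = 165/(1598·1.61²) = 0.0398.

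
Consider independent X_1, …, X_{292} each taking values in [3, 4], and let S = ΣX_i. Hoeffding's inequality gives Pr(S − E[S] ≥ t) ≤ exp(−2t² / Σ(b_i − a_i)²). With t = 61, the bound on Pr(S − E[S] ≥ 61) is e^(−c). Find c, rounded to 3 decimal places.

25.486

Σ(b_i − a_i)² = 292·(1)² = 292.
c = 2t²/292 = 2·61²/292 = 25.4863.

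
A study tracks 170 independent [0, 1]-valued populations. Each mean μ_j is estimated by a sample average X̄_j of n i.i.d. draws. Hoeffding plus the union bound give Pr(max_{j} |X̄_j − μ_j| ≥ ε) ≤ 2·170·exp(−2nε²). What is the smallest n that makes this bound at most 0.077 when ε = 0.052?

Need 2·170·exp(−2nε²) ≤ 0.077, i.e. exp(−2nε²) ≤ 0.077/340.
So 2nε² ≥ ln(340/0.077) = 8.392895.
Hence n ≥ 8.392895/(2·0.052²) = 1551.941.
The smallest integer n is 1552.

1552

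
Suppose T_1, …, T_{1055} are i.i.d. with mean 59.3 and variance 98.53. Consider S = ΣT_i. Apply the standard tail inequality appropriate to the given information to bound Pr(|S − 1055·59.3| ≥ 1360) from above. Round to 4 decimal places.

0.0562

With mean and variance of each term known, Chebyshev's inequality bounds the deviation of the sum (or sample mean).
Var(S) = n·Var(T_i) = 1055·98.53 = 103949.15.
Chebyshev: Pr(|S − 1055·59.3| ≥ 1360) ≤ Var(S)/1360² = 103949.15/1849600 = 0.0562.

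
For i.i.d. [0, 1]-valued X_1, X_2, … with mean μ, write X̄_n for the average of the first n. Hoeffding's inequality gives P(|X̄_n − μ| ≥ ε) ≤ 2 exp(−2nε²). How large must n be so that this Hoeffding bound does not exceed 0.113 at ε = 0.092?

170

Require 2·exp(−2nε²) ≤ 0.113, i.e. 2nε² ≥ ln(2/0.113) = 2.873515.
So n ≥ 2.873515 / (2·0.092²) = 169.749.
The smallest integer n is 170.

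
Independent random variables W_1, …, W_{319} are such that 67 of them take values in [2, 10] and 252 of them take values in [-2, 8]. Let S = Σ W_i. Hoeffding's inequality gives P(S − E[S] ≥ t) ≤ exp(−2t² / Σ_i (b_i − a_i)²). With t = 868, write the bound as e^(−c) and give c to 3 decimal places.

Σ(b_i − a_i)² = 67·8² + 252·10² = 29488.
c = 2t² / 29488 = 2·868² / 29488 = 51.1004.

51.100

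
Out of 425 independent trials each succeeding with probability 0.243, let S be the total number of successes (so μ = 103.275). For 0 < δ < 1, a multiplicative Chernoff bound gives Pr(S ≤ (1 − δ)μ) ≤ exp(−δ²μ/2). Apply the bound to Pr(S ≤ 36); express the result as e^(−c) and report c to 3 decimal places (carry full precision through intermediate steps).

21.912

Write 36 = (1 − δ)μ, so δ = 1 − 36/103.275 = 0.6514161…
Then the exponent is δ²μ/2 = (μ − 36)²/(2μ) = 21.912010.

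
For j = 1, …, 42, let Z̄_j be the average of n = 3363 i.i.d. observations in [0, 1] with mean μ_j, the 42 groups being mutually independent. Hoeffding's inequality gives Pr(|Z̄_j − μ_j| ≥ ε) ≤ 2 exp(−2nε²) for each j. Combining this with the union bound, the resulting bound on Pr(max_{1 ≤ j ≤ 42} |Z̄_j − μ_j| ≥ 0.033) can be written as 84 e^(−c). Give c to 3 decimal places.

7.325

Union bound over the 42 events: Pr(max_{1 ≤ j ≤ 42} |Z̄_j − μ_j| ≥ 0.033) ≤ 42·2·exp(−2nε²) = 84 exp(−2·3363·0.033²).
So c = 2·3363·0.033² = 7.3246.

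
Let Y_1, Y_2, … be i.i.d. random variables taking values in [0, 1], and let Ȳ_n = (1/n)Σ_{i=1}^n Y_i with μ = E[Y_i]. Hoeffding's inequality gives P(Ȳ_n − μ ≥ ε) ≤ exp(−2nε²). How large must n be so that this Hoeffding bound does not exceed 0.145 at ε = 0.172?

33

Require exp(−2nε²) ≤ 0.145, i.e. 2nε² ≥ ln(1/0.145) = 1.931022.
So n ≥ 1.931022 / (2·0.172²) = 32.636.
The smallest integer n is 33.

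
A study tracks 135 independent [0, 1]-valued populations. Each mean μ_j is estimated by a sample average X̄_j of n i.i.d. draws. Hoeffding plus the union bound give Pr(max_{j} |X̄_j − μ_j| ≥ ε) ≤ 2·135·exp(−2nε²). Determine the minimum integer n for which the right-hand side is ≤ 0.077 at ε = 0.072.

Need 2·135·exp(−2nε²) ≤ 0.077, i.e. exp(−2nε²) ≤ 0.077/270.
So 2nε² ≥ ln(270/0.077) = 8.162372.
Hence n ≥ 8.162372/(2·0.072²) = 787.266.
The smallest integer n is 788.

788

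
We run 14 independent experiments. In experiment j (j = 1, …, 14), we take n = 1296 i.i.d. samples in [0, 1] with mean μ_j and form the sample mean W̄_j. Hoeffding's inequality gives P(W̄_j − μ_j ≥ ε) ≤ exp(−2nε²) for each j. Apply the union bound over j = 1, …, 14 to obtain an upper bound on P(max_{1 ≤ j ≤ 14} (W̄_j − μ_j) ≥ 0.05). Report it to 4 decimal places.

0.0215

Per-experiment Hoeffding bound: exp(−2·1296·0.05²) = exp(−6.48000) = 0.0015338.
Union bound over 14 events: 14·0.0015338 = 0.02147.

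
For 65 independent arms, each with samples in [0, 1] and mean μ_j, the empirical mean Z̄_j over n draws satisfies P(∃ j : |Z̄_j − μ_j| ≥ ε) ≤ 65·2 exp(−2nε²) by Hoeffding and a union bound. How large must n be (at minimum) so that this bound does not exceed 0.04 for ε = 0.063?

1019

Need 2·65·exp(−2nε²) ≤ 0.04, i.e. exp(−2nε²) ≤ 0.04/130.
So 2nε² ≥ ln(130/0.04) = 8.086410.
Hence n ≥ 8.086410/(2·0.063²) = 1018.696.
The smallest integer n is 1019.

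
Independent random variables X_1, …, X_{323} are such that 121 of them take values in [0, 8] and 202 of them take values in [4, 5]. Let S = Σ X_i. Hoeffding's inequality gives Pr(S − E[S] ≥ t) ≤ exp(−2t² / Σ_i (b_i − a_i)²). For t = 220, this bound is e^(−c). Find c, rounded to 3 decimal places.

Σ(b_i − a_i)² = 121·8² + 202·1² = 7946.
c = 2t² / 7946 = 2·220² / 7946 = 12.1822.

12.182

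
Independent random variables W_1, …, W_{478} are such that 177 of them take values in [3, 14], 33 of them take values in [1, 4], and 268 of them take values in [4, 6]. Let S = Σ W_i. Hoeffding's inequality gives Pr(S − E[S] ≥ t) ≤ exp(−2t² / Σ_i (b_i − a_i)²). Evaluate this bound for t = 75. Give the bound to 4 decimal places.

0.6103

Σ(b_i − a_i)² = 177·11² + 33·3² + 268·2² = 22786.
Exponent = 2·75² / 22786 = 0.49372.
Bound = exp(−0.49372) = 0.61035.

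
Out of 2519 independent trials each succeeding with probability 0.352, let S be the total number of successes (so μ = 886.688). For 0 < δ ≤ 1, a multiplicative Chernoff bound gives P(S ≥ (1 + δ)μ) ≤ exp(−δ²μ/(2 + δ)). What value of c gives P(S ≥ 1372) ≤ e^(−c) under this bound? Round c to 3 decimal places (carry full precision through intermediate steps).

Write 1372 = (1 + δ)μ, so δ = 1372/886.688 − 1 = 0.5473312…
Then the exponent is δ²μ/(2 + δ) = (1372 − μ)² / (μ·(2 + δ)) = 104.276349.

104.276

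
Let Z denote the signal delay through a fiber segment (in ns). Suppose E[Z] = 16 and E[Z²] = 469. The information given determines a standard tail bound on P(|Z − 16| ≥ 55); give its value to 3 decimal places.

0.070

The first two moments determine the variance, so Chebyshev's inequality is the sharpest standard bound available.
Var(Z) = E[Z²] − (E[Z])² = 469 − 256 = 213.
Chebyshev's inequality: P(|Z − μ| ≥ t) ≤ Var(Z)/t² = 213/3025 = 0.0704.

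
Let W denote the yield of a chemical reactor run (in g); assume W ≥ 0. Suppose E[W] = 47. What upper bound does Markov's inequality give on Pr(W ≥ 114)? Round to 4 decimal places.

0.4123

Markov's inequality: for a non-negative random variable, Pr(W ≥ a) ≤ E[W]/a.
Here E[W] = 47 and a = 114, so the bound is 47/114 = 0.4123.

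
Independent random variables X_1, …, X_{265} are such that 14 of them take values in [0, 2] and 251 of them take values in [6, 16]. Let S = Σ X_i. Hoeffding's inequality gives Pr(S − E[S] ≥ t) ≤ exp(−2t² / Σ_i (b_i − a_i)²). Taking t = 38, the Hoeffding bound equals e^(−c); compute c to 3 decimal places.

Σ(b_i − a_i)² = 14·2² + 251·10² = 25156.
c = 2t² / 25156 = 2·38² / 25156 = 0.1148.

0.115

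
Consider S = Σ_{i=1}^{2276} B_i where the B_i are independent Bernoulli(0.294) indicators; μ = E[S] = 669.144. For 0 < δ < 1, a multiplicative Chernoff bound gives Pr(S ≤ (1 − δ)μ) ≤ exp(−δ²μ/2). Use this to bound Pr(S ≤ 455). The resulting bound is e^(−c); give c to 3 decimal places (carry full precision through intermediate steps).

34.266

Write 455 = (1 − δ)μ, so δ = 1 − 455/669.144 = 0.3200268…
Then the exponent is δ²μ/2 = (μ − 455)²/(2μ) = 34.265907.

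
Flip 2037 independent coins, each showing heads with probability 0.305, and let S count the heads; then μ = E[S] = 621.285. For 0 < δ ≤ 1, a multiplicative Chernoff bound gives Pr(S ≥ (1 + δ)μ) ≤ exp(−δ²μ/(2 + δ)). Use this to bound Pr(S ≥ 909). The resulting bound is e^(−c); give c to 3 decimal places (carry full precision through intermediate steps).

Write 909 = (1 + δ)μ, so δ = 909/621.285 − 1 = 0.4630966…
Then the exponent is δ²μ/(2 + δ) = (909 − μ)² / (μ·(2 + δ)) = 54.094447.

54.094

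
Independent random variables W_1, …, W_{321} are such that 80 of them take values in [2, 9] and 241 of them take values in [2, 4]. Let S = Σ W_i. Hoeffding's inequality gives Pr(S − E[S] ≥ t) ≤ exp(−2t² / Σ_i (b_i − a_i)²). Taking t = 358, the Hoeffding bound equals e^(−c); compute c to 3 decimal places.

Σ(b_i − a_i)² = 80·7² + 241·2² = 4884.
c = 2t² / 4884 = 2·358² / 4884 = 52.4832.

52.483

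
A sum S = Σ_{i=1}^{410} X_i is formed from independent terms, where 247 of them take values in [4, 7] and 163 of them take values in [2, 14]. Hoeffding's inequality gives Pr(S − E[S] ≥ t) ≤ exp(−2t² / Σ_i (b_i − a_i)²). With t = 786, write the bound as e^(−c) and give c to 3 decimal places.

48.087

Σ(b_i − a_i)² = 247·3² + 163·12² = 25695.
c = 2t² / 25695 = 2·786² / 25695 = 48.0869.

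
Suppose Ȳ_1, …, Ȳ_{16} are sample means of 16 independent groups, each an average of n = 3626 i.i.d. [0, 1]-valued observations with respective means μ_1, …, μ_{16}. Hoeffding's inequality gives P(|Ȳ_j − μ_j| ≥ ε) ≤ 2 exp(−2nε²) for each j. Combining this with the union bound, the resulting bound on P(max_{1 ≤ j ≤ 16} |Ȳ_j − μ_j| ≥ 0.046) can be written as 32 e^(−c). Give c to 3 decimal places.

15.345

Union bound over the 16 events: P(max_{1 ≤ j ≤ 16} |Ȳ_j − μ_j| ≥ 0.046) ≤ 16·2·exp(−2nε²) = 32 exp(−2·3626·0.046²).
So c = 2·3626·0.046² = 15.3452.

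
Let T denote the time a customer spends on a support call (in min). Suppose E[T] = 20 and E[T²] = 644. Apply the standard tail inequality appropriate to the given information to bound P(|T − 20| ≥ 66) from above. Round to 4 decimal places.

0.0560

The first two moments determine the variance, so Chebyshev's inequality is the sharpest standard bound available.
Var(T) = E[T²] − (E[T])² = 644 − 400 = 244.
Chebyshev's inequality: P(|T − μ| ≥ t) ≤ Var(T)/t² = 244/4356 = 0.0560.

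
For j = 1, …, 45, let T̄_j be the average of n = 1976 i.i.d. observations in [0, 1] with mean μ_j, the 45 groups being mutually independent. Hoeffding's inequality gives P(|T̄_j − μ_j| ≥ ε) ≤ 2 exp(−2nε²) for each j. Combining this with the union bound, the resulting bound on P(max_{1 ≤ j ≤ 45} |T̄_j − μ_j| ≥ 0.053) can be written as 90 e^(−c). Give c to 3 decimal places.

11.101

Union bound over the 45 events: P(max_{1 ≤ j ≤ 45} |T̄_j − μ_j| ≥ 0.053) ≤ 45·2·exp(−2nε²) = 90 exp(−2·1976·0.053²).
So c = 2·1976·0.053² = 11.1012.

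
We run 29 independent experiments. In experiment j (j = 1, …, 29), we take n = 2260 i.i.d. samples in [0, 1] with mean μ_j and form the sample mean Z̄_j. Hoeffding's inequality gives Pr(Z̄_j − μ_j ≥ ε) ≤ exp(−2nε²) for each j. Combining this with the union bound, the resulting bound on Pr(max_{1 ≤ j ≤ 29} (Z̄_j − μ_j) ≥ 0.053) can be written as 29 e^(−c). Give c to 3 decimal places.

12.697

Union bound over the 29 events: Pr(max_{1 ≤ j ≤ 29} (Z̄_j − μ_j) ≥ 0.053) ≤ 29·exp(−2nε²) = 29 exp(−2·2260·0.053²).
So c = 2·2260·0.053² = 12.6967.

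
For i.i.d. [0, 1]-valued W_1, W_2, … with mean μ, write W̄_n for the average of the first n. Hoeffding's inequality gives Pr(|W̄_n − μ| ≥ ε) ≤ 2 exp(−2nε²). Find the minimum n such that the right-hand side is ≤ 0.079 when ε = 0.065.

383

Require 2·exp(−2nε²) ≤ 0.079, i.e. 2nε² ≥ ln(2/0.079) = 3.231455.
So n ≥ 3.231455 / (2·0.065²) = 382.421.
The smallest integer n is 383.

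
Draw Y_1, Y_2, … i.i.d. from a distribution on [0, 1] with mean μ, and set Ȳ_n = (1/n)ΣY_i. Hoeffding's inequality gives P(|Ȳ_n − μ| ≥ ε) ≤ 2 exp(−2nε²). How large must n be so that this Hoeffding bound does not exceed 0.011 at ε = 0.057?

801

Require 2·exp(−2nε²) ≤ 0.011, i.e. 2nε² ≥ ln(2/0.011) = 5.203007.
So n ≥ 5.203007 / (2·0.057²) = 800.709.
The smallest integer n is 801.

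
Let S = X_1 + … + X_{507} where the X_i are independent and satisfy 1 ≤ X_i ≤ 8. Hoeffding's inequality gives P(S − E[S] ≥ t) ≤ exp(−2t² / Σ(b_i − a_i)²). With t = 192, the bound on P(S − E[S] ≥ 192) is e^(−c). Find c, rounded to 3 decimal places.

Σ(b_i − a_i)² = 507·(7)² = 24843.
c = 2t²/24843 = 2·192²/24843 = 2.9678.

2.968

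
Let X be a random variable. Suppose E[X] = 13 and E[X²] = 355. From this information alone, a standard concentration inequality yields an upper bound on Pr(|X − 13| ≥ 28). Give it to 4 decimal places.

The first two moments determine the variance, so Chebyshev's inequality is the sharpest standard bound available.
Var(X) = E[X²] − (E[X])² = 355 − 169 = 186.
Chebyshev's inequality: Pr(|X − μ| ≥ t) ≤ Var(X)/t² = 186/784 = 0.2372.

0.2372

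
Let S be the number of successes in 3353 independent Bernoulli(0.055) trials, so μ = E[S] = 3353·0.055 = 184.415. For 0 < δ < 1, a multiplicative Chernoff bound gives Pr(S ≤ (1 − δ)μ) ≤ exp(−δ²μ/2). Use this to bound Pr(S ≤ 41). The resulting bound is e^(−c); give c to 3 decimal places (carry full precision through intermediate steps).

Write 41 = (1 − δ)μ, so δ = 1 − 41/184.415 = 0.7776754…
Then the exponent is δ²μ/2 = (μ − 41)²/(2μ) = 55.765155.

55.765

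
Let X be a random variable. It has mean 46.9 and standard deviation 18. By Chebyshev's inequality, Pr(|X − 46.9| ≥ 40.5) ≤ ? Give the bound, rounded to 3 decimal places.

Chebyshev: Pr(|X − μ| ≥ t) ≤ Var(X)/t².
Var(X) = σ² = 18² = 324.
Bound = 324 / 1640.25 = 0.1975.

0.198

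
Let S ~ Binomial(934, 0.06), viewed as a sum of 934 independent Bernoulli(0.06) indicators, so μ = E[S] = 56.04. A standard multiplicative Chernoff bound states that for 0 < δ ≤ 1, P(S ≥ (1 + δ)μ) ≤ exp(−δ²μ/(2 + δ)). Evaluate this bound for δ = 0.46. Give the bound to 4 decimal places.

0.0081

Exponent = δ²μ/(2 + δ) = 0.46²·56.04/2.46 = 4.8204.
Bound = exp(−4.8204) = 0.00806.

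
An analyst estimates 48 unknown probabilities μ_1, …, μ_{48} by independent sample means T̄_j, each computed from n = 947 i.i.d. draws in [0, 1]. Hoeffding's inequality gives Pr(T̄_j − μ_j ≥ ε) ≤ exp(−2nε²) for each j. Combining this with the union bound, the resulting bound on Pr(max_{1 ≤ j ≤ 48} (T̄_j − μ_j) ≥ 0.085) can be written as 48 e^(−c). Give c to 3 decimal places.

13.684

Union bound over the 48 events: Pr(max_{1 ≤ j ≤ 48} (T̄_j − μ_j) ≥ 0.085) ≤ 48·exp(−2nε²) = 48 exp(−2·947·0.085²).
So c = 2·947·0.085² = 13.6842.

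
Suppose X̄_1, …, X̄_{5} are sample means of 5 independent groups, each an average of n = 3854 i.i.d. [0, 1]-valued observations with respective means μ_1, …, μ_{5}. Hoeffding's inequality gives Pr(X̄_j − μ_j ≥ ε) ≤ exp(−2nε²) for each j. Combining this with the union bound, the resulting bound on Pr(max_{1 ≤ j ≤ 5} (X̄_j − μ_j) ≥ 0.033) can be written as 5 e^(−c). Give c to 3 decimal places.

Union bound over the 5 events: Pr(max_{1 ≤ j ≤ 5} (X̄_j − μ_j) ≥ 0.033) ≤ 5·exp(−2nε²) = 5 exp(−2·3854·0.033²).
So c = 2·3854·0.033² = 8.3940.

8.394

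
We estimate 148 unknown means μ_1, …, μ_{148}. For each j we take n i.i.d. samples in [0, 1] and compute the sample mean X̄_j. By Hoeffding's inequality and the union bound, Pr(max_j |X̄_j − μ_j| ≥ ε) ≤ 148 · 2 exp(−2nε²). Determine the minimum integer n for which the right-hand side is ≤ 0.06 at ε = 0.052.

1573

Need 2·148·exp(−2nε²) ≤ 0.06, i.e. exp(−2nε²) ≤ 0.06/296.
So 2nε² ≥ ln(296/0.06) = 8.503770.
Hence n ≥ 8.503770/(2·0.052²) = 1572.443.
The smallest integer n is 1573.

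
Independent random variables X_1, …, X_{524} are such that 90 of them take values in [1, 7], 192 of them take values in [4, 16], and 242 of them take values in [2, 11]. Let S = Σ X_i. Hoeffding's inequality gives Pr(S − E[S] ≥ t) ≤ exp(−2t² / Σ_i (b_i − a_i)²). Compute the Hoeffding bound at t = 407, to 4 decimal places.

0.0014

Σ(b_i − a_i)² = 90·6² + 192·12² + 242·9² = 50490.
Exponent = 2·407² / 50490 = 6.56166.
Bound = exp(−6.56166) = 0.00141.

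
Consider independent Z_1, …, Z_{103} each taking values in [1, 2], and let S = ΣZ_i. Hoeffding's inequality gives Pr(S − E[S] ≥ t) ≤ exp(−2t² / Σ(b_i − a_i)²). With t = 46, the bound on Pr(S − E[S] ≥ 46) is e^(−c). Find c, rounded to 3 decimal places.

41.087

Σ(b_i − a_i)² = 103·(1)² = 103.
c = 2t²/103 = 2·46²/103 = 41.0874.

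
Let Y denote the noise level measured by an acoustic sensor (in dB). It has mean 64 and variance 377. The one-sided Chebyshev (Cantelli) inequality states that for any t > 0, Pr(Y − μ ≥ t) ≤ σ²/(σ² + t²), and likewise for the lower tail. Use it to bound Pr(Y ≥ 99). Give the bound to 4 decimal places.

Here σ² = 377 and t = 35, so σ² + t² = 1602.
Cantelli's bound: 377/1602 = 0.2353.

0.2353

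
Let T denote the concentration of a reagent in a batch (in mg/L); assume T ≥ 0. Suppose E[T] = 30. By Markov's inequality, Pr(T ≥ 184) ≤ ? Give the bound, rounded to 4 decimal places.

Markov's inequality: for a non-negative random variable, Pr(T ≥ a) ≤ E[T]/a.
Here E[T] = 30 and a = 184, so the bound is 30/184 = 0.1630.

0.1630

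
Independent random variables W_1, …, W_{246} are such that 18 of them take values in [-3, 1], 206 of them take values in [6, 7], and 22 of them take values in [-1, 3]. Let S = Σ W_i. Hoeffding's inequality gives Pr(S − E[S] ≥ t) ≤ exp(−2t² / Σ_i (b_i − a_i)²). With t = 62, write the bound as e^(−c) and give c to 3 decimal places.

9.087

Σ(b_i − a_i)² = 18·4² + 206·1² + 22·4² = 846.
c = 2t² / 846 = 2·62² / 846 = 9.0875.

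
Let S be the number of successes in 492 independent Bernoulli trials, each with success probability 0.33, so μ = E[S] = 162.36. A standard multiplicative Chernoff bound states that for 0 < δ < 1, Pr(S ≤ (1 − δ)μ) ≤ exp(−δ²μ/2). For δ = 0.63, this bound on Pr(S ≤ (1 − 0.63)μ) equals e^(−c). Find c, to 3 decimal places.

32.220

c = δ²μ/2 = 0.63²·162.36/2 = 32.2203.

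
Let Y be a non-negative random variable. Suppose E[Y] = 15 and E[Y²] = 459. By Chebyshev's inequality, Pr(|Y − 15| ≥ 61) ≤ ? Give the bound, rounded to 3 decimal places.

Var(Y) = E[Y²] − (E[Y])² = 459 − 225 = 234.
Chebyshev's inequality: Pr(|Y − μ| ≥ t) ≤ Var(Y)/t² = 234/3721 = 0.0629.

0.063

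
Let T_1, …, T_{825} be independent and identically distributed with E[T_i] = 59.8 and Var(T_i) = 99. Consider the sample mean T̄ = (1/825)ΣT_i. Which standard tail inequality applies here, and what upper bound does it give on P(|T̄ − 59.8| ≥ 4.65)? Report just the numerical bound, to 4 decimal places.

0.0055

With mean and variance of each term known, Chebyshev's inequality bounds the deviation of the sum (or sample mean).
Var(T̄) = Var(T_i)/n = 99/825 = 0.12.
Chebyshev: P(|T̄ − 59.8| ≥ 4.65) ≤ Var(T̄)/(4.65)² = 99/(825·4.65²) = 0.0055.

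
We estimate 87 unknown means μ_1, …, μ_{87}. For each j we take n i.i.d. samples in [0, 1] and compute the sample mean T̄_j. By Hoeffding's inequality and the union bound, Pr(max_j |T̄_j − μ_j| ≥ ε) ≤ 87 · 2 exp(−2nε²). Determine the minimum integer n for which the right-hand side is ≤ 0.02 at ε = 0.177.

145

Need 2·87·exp(−2nε²) ≤ 0.02, i.e. exp(−2nε²) ≤ 0.02/174.
So 2nε² ≥ ln(174/0.02) = 9.071078.
Hence n ≥ 9.071078/(2·0.177²) = 144.771.
The smallest integer n is 145.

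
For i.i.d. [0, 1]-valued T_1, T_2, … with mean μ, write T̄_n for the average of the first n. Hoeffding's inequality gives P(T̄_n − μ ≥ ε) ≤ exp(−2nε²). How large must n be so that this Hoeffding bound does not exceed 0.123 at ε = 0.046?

496

Require exp(−2nε²) ≤ 0.123, i.e. 2nε² ≥ ln(1/0.123) = 2.095571.
So n ≥ 2.095571 / (2·0.046²) = 495.173.
The smallest integer n is 496.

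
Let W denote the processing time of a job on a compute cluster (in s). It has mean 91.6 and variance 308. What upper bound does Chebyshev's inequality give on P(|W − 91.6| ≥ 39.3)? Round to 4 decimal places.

Chebyshev: P(|W − μ| ≥ t) ≤ Var(W)/t².
Bound = 308 / 1544.49 = 0.1994.

0.1994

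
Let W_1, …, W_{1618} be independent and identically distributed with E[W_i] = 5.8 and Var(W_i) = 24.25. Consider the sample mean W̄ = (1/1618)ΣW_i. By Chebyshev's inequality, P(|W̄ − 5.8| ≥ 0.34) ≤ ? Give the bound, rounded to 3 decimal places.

0.130

Var(W̄) = Var(W_i)/n = 24.25/1618 = 0.014988.
Chebyshev: P(|W̄ − 5.8| ≥ 0.34) ≤ Var(W̄)/(0.34)² = 24.25/(1618·0.34²) = 0.1297.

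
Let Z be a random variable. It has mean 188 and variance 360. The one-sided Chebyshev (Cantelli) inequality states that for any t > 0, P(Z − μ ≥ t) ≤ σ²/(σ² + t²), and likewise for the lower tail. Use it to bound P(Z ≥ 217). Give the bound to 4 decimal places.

0.2998

Here σ² = 360 and t = 29, so σ² + t² = 1201.
Cantelli's bound: 360/1201 = 0.2998.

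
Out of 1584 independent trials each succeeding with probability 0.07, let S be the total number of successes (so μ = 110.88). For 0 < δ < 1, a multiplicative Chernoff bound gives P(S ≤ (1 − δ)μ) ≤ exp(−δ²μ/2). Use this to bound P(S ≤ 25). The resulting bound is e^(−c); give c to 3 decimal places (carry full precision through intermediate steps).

Write 25 = (1 − δ)μ, so δ = 1 − 25/110.88 = 0.774531…
Then the exponent is δ²μ/2 = (μ − 25)²/(2μ) = 33.258362.

33.258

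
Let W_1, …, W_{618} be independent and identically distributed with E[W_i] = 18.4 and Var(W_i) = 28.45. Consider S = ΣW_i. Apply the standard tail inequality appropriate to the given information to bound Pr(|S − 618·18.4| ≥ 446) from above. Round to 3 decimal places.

With mean and variance of each term known, Chebyshev's inequality bounds the deviation of the sum (or sample mean).
Var(S) = n·Var(W_i) = 618·28.45 = 17582.1.
Chebyshev: Pr(|S − 618·18.4| ≥ 446) ≤ Var(S)/446² = 17582.1/198916 = 0.0884.

0.088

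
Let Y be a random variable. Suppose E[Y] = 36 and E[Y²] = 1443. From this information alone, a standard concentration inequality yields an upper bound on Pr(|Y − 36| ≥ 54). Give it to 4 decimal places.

0.0504

The first two moments determine the variance, so Chebyshev's inequality is the sharpest standard bound available.
Var(Y) = E[Y²] − (E[Y])² = 1443 − 1296 = 147.
Chebyshev's inequality: Pr(|Y − μ| ≥ t) ≤ Var(Y)/t² = 147/2916 = 0.0504.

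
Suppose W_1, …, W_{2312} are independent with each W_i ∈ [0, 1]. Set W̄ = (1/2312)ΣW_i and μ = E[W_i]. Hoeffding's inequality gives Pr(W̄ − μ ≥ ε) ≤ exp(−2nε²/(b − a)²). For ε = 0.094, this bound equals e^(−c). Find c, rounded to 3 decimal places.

c = 2nε²/(b − a)² = 2·2312·0.094² / 1² = 40.8577.

40.858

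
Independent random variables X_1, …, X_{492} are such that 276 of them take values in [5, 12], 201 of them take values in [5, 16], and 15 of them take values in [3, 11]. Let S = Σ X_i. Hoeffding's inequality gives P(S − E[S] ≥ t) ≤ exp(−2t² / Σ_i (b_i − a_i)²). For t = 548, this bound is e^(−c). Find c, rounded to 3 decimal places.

15.478

Σ(b_i − a_i)² = 276·7² + 201·11² + 15·8² = 38805.
c = 2t² / 38805 = 2·548² / 38805 = 15.4776.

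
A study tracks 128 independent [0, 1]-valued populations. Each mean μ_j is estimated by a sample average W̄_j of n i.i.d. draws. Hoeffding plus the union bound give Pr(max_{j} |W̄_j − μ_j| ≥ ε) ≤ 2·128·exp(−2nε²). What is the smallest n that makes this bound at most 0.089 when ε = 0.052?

Need 2·128·exp(−2nε²) ≤ 0.089, i.e. exp(−2nε²) ≤ 0.089/256.
So 2nε² ≥ ln(256/0.089) = 7.964296.
Hence n ≥ 7.964296/(2·0.052²) = 1472.688.
The smallest integer n is 1473.

1473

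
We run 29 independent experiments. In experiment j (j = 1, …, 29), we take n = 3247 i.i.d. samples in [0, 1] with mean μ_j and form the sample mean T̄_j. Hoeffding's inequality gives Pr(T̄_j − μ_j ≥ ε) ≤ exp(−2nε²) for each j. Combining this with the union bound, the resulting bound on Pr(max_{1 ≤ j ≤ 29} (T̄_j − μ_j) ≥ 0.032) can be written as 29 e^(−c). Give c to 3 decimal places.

6.650

Union bound over the 29 events: Pr(max_{1 ≤ j ≤ 29} (T̄_j − μ_j) ≥ 0.032) ≤ 29·exp(−2nε²) = 29 exp(−2·3247·0.032²).
So c = 2·3247·0.032² = 6.6499.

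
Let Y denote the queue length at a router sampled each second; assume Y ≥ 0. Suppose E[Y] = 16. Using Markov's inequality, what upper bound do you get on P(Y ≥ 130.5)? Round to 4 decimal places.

0.1226

Markov's inequality: for a non-negative random variable, P(Y ≥ a) ≤ E[Y]/a.
Here E[Y] = 16 and a = 130.5, so the bound is 16/130.5 = 0.1226.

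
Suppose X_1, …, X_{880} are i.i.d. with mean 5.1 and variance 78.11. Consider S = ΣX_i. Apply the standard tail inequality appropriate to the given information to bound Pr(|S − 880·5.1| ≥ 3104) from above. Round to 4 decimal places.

0.0071

With mean and variance of each term known, Chebyshev's inequality bounds the deviation of the sum (or sample mean).
Var(S) = n·Var(X_i) = 880·78.11 = 68736.8.
Chebyshev: Pr(|S − 880·5.1| ≥ 3104) ≤ Var(S)/3104² = 68736.8/9634816 = 0.0071.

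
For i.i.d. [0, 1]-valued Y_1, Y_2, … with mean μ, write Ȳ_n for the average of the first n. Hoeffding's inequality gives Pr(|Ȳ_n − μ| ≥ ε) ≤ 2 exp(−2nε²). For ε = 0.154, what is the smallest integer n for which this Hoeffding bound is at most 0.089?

66

Require 2·exp(−2nε²) ≤ 0.089, i.e. 2nε² ≥ ln(2/0.089) = 3.112266.
So n ≥ 3.112266 / (2·0.154²) = 65.615.
The smallest integer n is 66.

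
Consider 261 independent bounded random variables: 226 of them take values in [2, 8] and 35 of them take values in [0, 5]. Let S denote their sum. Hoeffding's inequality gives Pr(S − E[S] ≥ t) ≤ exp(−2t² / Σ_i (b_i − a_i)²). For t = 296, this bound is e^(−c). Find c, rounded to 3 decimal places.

19.446

Σ(b_i − a_i)² = 226·6² + 35·5² = 9011.
c = 2t² / 9011 = 2·296² / 9011 = 19.4465.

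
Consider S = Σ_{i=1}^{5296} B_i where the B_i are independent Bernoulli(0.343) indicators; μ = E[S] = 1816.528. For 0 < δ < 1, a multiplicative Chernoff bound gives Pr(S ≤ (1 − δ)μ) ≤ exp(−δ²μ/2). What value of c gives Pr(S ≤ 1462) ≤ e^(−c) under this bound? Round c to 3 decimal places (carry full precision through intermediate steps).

Write 1462 = (1 − δ)μ, so δ = 1 − 1462/1816.528 = 0.1951679…
Then the exponent is δ²μ/2 = (μ − 1462)²/(2μ) = 34.596247.

34.596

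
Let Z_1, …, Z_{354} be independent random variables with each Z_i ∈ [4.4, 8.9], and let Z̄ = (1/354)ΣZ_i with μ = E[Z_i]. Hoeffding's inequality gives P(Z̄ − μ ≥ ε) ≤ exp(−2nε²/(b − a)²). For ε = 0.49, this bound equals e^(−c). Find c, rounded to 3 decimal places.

8.395

c = 2nε²/(b − a)² = 2·354·0.49² / 4.5² = 8.3946.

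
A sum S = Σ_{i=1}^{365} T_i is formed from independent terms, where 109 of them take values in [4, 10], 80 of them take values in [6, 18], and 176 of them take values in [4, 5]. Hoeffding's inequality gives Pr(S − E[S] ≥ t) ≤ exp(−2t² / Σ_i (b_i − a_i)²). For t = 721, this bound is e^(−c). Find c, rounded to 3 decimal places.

Σ(b_i − a_i)² = 109·6² + 80·12² + 176·1² = 15620.
c = 2t² / 15620 = 2·721² / 15620 = 66.5609.

66.561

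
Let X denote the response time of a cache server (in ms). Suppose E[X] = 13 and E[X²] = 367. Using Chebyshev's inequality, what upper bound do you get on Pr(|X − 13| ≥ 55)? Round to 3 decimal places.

Var(X) = E[X²] − (E[X])² = 367 − 169 = 198.
Chebyshev's inequality: Pr(|X − μ| ≥ t) ≤ Var(X)/t² = 198/3025 = 0.0655.

0.065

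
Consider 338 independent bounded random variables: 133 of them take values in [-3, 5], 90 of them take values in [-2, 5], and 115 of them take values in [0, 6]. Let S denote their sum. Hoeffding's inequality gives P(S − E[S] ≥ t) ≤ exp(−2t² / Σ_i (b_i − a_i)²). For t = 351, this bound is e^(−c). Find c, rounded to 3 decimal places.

14.442

Σ(b_i − a_i)² = 133·8² + 90·7² + 115·6² = 17062.
c = 2t² / 17062 = 2·351² / 17062 = 14.4416.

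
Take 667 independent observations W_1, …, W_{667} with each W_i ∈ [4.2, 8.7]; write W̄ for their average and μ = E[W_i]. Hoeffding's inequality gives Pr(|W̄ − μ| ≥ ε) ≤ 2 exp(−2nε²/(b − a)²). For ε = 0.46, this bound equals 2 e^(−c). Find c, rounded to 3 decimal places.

c = 2nε²/(b − a)² = 2·667·0.46² / 4.5² = 13.9395.

13.939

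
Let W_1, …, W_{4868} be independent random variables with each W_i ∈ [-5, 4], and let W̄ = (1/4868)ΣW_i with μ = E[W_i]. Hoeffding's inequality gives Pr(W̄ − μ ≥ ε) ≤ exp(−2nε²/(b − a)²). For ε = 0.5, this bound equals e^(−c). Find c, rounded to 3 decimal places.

c = 2nε²/(b − a)² = 2·4868·0.5² / 9² = 30.0494.

30.049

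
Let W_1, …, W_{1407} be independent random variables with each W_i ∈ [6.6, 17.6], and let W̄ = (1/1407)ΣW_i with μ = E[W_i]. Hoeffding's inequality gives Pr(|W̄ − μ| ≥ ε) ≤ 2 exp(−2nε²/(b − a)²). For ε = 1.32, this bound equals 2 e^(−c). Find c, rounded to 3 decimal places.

c = 2nε²/(b − a)² = 2·1407·1.32² / 11² = 40.5216.

40.522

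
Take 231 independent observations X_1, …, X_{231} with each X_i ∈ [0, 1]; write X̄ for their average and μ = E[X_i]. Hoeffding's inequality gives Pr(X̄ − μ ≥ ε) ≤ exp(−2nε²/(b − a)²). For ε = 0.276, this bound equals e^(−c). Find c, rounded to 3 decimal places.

35.193

c = 2nε²/(b − a)² = 2·231·0.276² / 1² = 35.1933.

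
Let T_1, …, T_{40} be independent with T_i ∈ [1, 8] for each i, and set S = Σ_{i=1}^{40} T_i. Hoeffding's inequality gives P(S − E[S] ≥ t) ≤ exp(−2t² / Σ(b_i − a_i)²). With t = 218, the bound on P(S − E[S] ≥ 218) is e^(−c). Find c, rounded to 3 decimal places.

48.494

Σ(b_i − a_i)² = 40·(7)² = 1960.
c = 2t²/1960 = 2·218²/1960 = 48.4939.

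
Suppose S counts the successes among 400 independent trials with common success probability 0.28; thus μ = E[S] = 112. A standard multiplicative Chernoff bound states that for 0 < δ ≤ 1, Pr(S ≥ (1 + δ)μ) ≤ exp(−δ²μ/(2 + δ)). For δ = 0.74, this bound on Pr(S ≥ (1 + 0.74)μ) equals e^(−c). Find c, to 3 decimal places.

c = δ²μ/(2 + δ) = 0.74²·112/(2 + 0.74) = 22.3836.

22.384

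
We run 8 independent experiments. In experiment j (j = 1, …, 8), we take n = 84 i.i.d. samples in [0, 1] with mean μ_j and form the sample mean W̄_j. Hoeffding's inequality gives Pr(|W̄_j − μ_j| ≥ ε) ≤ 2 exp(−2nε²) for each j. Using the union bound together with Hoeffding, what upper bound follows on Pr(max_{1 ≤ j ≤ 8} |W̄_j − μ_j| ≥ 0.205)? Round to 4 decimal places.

Per-experiment Hoeffding bound: 2·exp(−2·84·0.205²) = 2·exp(−7.06020) = 0.0017172.
Union bound over 8 events: 8·0.0017172 = 0.01374.

0.0137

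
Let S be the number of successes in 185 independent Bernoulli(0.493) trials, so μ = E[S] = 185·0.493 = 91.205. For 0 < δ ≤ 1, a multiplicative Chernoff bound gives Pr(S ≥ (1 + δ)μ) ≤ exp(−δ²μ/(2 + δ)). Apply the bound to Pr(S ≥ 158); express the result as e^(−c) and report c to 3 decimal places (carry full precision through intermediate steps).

17.903

Write 158 = (1 + δ)μ, so δ = 158/91.205 − 1 = 0.7323612…
Then the exponent is δ²μ/(2 + δ) = (158 − μ)² / (μ·(2 + δ)) = 17.903220.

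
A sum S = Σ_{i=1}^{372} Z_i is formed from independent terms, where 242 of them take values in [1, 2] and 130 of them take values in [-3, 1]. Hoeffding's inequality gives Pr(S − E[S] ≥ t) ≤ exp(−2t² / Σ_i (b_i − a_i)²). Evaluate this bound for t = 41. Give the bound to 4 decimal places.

Σ(b_i − a_i)² = 242·1² + 130·4² = 2322.
Exponent = 2·41² / 2322 = 1.44789.
Bound = exp(−1.44789) = 0.23507.

0.2351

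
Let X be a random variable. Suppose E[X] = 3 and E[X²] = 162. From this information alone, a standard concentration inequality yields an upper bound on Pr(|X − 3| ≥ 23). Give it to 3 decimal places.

The first two moments determine the variance, so Chebyshev's inequality is the sharpest standard bound available.
Var(X) = E[X²] − (E[X])² = 162 − 9 = 153.
Chebyshev's inequality: Pr(|X − μ| ≥ t) ≤ Var(X)/t² = 153/529 = 0.2892.

0.289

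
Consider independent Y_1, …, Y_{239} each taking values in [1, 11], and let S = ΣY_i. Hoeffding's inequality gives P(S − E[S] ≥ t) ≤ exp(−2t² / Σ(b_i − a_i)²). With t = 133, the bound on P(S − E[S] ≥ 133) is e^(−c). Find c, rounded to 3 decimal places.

Σ(b_i − a_i)² = 239·(10)² = 23900.
c = 2t²/23900 = 2·133²/23900 = 1.4803.

1.480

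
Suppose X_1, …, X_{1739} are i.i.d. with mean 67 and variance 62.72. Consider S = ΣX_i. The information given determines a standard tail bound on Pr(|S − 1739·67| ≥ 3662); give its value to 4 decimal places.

0.0081

With mean and variance of each term known, Chebyshev's inequality bounds the deviation of the sum (or sample mean).
Var(S) = n·Var(X_i) = 1739·62.72 = 109070.08.
Chebyshev: Pr(|S − 1739·67| ≥ 3662) ≤ Var(S)/3662² = 109070.08/13410244 = 0.0081.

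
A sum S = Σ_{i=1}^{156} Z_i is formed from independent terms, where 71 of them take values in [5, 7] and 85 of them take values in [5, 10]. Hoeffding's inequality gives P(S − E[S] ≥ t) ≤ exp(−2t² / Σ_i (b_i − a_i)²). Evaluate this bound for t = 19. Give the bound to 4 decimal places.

Σ(b_i − a_i)² = 71·2² + 85·5² = 2409.
Exponent = 2·19² / 2409 = 0.29971.
Bound = exp(−0.29971) = 0.74103.

0.7410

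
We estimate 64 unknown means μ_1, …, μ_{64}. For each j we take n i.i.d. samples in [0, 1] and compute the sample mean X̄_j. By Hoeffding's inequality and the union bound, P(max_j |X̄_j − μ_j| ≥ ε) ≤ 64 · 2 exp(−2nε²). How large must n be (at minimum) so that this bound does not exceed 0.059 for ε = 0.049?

Need 2·64·exp(−2nε²) ≤ 0.059, i.e. exp(−2nε²) ≤ 0.059/128.
So 2nε² ≥ ln(128/0.059) = 7.682248.
Hence n ≥ 7.682248/(2·0.049²) = 1599.802.
The smallest integer n is 1600.

1600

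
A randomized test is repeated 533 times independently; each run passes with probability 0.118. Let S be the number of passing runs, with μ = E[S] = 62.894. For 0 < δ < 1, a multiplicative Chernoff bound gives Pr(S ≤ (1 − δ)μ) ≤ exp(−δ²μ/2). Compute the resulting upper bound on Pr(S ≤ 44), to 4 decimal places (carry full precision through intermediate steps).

0.0585

Write 44 = (1 − δ)μ, so δ = 1 − 44/62.894 = 0.3004102…
Then the exponent is δ²μ/2 = (μ − 44)²/(2μ) = 2.837975.
Bound = exp(−2.837975) = 0.05854.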